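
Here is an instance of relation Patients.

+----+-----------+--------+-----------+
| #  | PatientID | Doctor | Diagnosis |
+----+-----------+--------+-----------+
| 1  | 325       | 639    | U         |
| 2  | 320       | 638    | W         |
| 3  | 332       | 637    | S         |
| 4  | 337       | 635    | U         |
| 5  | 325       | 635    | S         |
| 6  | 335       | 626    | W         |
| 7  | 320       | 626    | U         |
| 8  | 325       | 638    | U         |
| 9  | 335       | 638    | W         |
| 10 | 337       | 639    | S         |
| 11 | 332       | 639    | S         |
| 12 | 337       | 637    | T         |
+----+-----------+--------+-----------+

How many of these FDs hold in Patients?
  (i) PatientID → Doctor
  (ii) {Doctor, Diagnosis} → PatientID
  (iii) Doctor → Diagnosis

(i) PatientID → Doctor: PatientID=325: rows 1, 5, 8 → Doctor takes values {639, 635, 638} — violation; PatientID=320: rows 2, 7 → Doctor takes values {638, 626} — violation; PatientID=332: rows 3, 11 → Doctor takes values {637, 639} — violation; PatientID=337: rows 4, 10, 12 → Doctor takes values {635, 639, 637} — violation; PatientID=335: rows 6, 9 → Doctor takes values {626, 638} — violation — fails.
(ii) {Doctor, Diagnosis} → PatientID: (Doctor=638, Diagnosis=W): rows 2, 9 → PatientID takes values {320, 335} — violation; (Doctor=639, Diagnosis=S): rows 10, 11 → PatientID takes values {337, 332} — violation — fails.
(iii) Doctor → Diagnosis: Doctor=639: rows 1, 10, 11 → Diagnosis takes values {U, S} — violation; Doctor=638: rows 2, 8, 9 → Diagnosis takes values {W, U} — violation; Doctor=637: rows 3, 12 → Diagnosis takes values {S, T} — violation; Doctor=635: rows 4, 5 → Diagnosis takes values {U, S} — violation; Doctor=626: rows 6, 7 → Diagnosis takes values {W, U} — violation — fails.
None of the 3 dependencies hold.

0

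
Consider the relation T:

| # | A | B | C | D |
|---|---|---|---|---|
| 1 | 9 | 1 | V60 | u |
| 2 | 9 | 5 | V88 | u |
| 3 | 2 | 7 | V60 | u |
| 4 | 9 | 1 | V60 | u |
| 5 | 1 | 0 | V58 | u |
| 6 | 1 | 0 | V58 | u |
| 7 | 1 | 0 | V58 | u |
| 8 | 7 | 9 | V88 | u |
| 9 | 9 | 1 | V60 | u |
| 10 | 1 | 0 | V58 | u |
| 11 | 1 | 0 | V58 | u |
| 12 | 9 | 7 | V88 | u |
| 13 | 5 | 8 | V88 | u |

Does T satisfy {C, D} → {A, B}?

No

(C=V60, D=u): rows 1, 3, 4, 9 → {A,B} takes values {(9, 1), (2, 7)} — violation
(C=V88, D=u): rows 2, 8, 12, 13 → {A,B} takes values {(9, 5), (7, 9), (9, 7), (5, 8)} — violation
(C=V58, D=u): rows 5, 6, 7, 10, 11 → {A,B} = (1, 0), (1, 0), (1, 0), (1, 0), (1, 0) ✓
Two rows agree on {C, D} but differ on {A, B}, so {C, D} → {A, B} does not hold.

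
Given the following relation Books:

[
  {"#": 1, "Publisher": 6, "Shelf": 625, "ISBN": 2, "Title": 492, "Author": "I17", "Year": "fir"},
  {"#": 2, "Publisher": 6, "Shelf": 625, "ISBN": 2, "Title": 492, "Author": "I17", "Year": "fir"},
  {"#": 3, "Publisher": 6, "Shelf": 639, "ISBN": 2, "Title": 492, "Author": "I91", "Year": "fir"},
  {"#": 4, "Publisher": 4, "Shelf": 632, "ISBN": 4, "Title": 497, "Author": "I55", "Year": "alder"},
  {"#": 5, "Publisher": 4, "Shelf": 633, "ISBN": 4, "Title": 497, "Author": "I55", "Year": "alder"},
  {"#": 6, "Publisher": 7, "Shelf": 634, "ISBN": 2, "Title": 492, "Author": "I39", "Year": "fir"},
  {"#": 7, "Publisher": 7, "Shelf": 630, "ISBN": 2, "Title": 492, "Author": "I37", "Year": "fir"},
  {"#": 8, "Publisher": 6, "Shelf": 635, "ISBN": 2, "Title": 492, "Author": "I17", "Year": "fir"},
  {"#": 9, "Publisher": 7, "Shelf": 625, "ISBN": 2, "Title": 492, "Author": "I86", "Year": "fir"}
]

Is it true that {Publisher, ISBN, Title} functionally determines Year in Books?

Yes

(Publisher=6, ISBN=2, Title=492): rows 1, 2, 3, 8 → Year = fir, fir, fir, fir ✓
(Publisher=4, ISBN=4, Title=497): rows 4, 5 → Year = alder, alder ✓
(Publisher=7, ISBN=2, Title=492): rows 6, 7, 9 → Year = fir, fir, fir ✓
Every {Publisher, ISBN, Title} value is associated with a single Year value, so {Publisher, ISBN, Title} -> Year holds.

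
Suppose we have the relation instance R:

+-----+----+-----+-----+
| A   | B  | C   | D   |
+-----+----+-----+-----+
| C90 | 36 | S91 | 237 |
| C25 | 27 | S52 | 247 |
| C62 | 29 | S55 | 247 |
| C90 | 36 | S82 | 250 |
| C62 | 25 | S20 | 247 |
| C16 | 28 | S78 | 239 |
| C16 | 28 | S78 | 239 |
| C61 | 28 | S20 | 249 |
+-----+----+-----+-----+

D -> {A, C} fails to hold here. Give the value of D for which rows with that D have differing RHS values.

D=237: 1 row → {A,C} = (C90, S91) ✓
D=247: 3 rows → {A,C} takes values {(C25, S52), (C62, S55), (C62, S20)} — violation
D=250: 1 row → {A,C} = (C90, S82) ✓
D=239: 2 rows → {A,C} = (C16, S78), (C16, S78) ✓
D=249: 1 row → {A,C} = (C61, S20) ✓
The only D value with inconsistent RHS is D=247.

247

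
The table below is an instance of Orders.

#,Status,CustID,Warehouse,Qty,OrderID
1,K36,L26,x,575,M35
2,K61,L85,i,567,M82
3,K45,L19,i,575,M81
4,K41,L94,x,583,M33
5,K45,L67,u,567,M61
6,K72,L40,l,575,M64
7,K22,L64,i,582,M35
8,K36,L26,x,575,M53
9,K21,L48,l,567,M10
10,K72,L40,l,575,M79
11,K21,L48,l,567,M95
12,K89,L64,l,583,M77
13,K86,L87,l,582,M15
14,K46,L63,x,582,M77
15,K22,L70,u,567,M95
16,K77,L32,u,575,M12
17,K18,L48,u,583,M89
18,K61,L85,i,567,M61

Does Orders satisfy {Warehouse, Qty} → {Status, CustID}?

No

(Warehouse=x, Qty=575): rows 1, 8 → {Status,CustID} = (K36, L26), (K36, L26) ✓
(Warehouse=i, Qty=567): rows 2, 18 → {Status,CustID} = (K61, L85), (K61, L85) ✓
(Warehouse=i, Qty=575): row 3 → {Status,CustID} = (K45, L19) ✓
(Warehouse=x, Qty=583): row 4 → {Status,CustID} = (K41, L94) ✓
(Warehouse=u, Qty=567): rows 5, 15 → {Status,CustID} takes values {(K45, L67), (K22, L70)} — violation
(Warehouse=l, Qty=575): rows 6, 10 → {Status,CustID} = (K72, L40), (K72, L40) ✓
(Warehouse=i, Qty=582): row 7 → {Status,CustID} = (K22, L64) ✓
(Warehouse=l, Qty=567): rows 9, 11 → {Status,CustID} = (K21, L48), (K21, L48) ✓
(Warehouse=l, Qty=583): row 12 → {Status,CustID} = (K89, L64) ✓
(Warehouse=l, Qty=582): row 13 → {Status,CustID} = (K86, L87) ✓
(Warehouse=x, Qty=582): row 14 → {Status,CustID} = (K46, L63) ✓
(Warehouse=u, Qty=575): row 16 → {Status,CustID} = (K77, L32) ✓
(Warehouse=u, Qty=583): row 17 → {Status,CustID} = (K18, L48) ✓
Two rows agree on {Warehouse, Qty} but differ on {Status, CustID}, so {Warehouse, Qty} → {Status, CustID} does not hold.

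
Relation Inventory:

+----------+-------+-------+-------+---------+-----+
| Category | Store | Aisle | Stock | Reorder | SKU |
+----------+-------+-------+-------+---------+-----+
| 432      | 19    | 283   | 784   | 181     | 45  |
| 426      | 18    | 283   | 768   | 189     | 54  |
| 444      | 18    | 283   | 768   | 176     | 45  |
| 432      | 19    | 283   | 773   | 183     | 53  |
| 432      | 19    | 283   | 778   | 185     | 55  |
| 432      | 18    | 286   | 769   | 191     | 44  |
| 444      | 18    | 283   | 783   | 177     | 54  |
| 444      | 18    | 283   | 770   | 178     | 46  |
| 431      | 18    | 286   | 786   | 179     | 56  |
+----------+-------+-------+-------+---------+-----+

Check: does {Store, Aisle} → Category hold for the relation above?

(Store=19, Aisle=283): 3 rows → Category = 432, 432, 432 ✓
(Store=18, Aisle=283): 4 rows → Category takes values {426, 444} — violation
(Store=18, Aisle=286): 2 rows → Category takes values {432, 431} — violation
Two rows agree on {Store, Aisle} but differ on Category, so {Store, Aisle} → Category does not hold.

No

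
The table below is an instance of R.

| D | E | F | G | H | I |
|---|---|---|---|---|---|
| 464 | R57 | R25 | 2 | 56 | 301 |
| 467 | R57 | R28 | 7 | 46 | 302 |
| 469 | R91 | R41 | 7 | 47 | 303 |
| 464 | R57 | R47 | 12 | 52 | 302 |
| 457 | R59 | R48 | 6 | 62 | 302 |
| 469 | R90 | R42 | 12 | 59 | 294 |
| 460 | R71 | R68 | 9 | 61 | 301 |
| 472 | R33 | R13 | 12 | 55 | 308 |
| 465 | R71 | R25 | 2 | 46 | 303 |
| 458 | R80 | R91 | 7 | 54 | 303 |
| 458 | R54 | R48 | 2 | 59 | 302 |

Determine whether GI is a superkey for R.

No

Two distinct rows share (G=7, I=303), so GI does not determine every attribute — not a superkey.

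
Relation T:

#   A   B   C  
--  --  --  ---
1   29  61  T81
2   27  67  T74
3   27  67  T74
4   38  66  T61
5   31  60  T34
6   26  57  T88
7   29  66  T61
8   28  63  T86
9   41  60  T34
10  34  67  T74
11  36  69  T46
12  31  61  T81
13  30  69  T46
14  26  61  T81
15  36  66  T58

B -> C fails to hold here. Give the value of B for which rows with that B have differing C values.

B=61: rows 1, 12, 14 → C = T81, T81, T81 ✓
B=67: rows 2, 3, 10 → C = T74, T74, T74 ✓
B=66: rows 4, 7, 15 → C takes values {T61, T58} — violation
B=60: rows 5, 9 → C = T34, T34 ✓
B=57: row 6 → C = T88 ✓
B=63: row 8 → C = T86 ✓
B=69: rows 11, 13 → C = T46, T46 ✓
The only B value with inconsistent C is B=66.

66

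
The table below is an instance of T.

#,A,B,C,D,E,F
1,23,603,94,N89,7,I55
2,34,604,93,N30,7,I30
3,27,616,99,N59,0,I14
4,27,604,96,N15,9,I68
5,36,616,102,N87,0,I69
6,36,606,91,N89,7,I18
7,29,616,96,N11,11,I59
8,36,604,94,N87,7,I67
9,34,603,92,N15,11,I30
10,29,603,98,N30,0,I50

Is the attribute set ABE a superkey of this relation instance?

All 10 rows have distinct ABE values, so ABE → (all attributes) holds and ABE is a superkey.

Yes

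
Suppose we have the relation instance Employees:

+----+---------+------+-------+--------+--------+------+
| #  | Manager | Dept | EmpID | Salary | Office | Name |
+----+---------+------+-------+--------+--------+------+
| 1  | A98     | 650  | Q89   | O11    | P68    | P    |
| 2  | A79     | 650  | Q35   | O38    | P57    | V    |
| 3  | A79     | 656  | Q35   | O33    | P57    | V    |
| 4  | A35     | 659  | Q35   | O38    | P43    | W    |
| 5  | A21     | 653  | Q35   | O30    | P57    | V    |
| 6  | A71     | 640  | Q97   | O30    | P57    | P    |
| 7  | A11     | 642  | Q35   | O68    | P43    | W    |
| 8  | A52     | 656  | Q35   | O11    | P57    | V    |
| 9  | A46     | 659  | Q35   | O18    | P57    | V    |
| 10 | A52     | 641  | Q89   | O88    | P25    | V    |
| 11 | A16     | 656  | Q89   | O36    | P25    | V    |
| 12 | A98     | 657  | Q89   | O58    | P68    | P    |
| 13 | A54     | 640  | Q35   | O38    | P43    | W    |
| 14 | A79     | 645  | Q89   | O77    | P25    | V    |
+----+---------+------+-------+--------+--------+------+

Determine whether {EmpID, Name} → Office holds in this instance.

(EmpID=Q89, Name=P): rows 1, 12 → Office = P68, P68 ✓
(EmpID=Q35, Name=V): rows 2, 3, 5, 8, 9 → Office = P57, P57, P57, P57, P57 ✓
(EmpID=Q35, Name=W): rows 4, 7, 13 → Office = P43, P43, P43 ✓
(EmpID=Q97, Name=P): row 6 → Office = P57 ✓
(EmpID=Q89, Name=V): rows 10, 11, 14 → Office = P25, P25, P25 ✓
Every {EmpID, Name} value is associated with a single Office value, so {EmpID, Name} → Office holds.

Yes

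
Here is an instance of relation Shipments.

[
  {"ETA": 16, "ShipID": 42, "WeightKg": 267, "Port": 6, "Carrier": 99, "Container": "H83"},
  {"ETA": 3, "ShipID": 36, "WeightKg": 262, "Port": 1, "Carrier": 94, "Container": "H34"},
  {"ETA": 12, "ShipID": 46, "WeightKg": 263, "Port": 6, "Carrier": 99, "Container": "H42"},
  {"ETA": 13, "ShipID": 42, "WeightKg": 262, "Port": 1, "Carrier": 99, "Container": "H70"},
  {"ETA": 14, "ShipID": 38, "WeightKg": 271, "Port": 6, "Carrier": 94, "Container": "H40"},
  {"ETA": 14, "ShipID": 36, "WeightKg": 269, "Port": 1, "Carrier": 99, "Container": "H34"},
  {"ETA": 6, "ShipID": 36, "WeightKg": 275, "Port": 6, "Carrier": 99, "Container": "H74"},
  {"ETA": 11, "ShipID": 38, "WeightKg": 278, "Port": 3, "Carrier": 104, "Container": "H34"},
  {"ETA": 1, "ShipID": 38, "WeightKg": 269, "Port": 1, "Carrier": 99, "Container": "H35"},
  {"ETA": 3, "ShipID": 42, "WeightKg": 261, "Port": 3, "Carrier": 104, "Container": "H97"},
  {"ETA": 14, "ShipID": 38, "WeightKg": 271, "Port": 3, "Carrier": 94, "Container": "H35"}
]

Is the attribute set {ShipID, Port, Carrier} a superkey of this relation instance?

Yes

All 11 rows have distinct {ShipID, Port, Carrier} values, so {ShipID, Port, Carrier} → (all attributes) holds and {ShipID, Port, Carrier} is a superkey.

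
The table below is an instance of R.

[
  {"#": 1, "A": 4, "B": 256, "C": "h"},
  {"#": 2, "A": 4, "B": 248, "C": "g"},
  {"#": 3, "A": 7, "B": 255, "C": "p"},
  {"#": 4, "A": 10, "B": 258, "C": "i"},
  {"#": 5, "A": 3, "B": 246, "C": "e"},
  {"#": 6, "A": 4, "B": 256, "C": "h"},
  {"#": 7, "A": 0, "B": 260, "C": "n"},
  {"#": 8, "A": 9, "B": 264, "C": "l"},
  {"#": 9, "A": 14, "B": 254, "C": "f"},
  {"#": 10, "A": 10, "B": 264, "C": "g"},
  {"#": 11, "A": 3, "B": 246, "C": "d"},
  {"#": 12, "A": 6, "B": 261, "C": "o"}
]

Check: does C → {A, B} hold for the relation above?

C=h: rows 1, 6 → {A,B} = (4, 256), (4, 256) ✓
C=g: rows 2, 10 → {A,B} takes values {(4, 248), (10, 264)} — violation
C=p: row 3 → {A,B} = (7, 255) ✓
C=i: row 4 → {A,B} = (10, 258) ✓
C=e: row 5 → {A,B} = (3, 246) ✓
C=n: row 7 → {A,B} = (0, 260) ✓
C=l: row 8 → {A,B} = (9, 264) ✓
C=f: row 9 → {A,B} = (14, 254) ✓
C=d: row 11 → {A,B} = (3, 246) ✓
C=o: row 12 → {A,B} = (6, 261) ✓
Two rows agree on C but differ on {A, B}, so C → {A, B} does not hold.

No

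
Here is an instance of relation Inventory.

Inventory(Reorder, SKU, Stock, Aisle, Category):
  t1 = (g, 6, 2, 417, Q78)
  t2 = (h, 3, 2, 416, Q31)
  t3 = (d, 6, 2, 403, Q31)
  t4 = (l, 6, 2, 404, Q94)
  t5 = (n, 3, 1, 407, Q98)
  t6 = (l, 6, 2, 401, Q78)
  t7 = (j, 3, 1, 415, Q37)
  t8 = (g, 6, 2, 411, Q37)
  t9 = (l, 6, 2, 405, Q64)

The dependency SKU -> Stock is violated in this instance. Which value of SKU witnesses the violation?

3

SKU=6: rows 1, 3, 4, 6, 8, 9 → Stock = 2, 2, 2, 2, 2, 2 ✓
SKU=3: rows 2, 5, 7 → Stock takes values {2, 1} — violation
The only SKU value with inconsistent Stock is SKU=3.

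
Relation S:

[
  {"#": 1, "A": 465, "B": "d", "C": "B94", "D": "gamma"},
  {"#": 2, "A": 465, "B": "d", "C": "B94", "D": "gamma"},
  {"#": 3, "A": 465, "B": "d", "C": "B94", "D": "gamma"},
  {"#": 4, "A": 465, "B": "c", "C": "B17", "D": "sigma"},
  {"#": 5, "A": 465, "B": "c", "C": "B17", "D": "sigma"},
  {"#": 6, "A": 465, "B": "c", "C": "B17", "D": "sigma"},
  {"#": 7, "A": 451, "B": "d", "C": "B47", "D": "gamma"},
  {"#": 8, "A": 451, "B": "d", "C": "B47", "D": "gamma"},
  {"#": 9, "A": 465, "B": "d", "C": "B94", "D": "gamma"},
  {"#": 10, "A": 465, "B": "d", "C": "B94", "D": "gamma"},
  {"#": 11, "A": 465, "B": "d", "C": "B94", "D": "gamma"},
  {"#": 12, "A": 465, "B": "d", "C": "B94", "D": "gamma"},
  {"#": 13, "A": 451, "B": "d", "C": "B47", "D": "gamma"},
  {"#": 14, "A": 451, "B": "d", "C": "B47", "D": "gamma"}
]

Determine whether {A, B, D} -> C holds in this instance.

Yes

(A=465, B=d, D=gamma): rows 1, 2, 3, 9, 10, 11, 12 → C = B94, B94, B94, B94, B94, B94, B94 ✓
(A=465, B=c, D=sigma): rows 4, 5, 6 → C = B17, B17, B17 ✓
(A=451, B=d, D=gamma): rows 7, 8, 13, 14 → C = B47, B47, B47, B47 ✓
Every {A, B, D} value is associated with a single C value, so {A, B, D} -> C holds.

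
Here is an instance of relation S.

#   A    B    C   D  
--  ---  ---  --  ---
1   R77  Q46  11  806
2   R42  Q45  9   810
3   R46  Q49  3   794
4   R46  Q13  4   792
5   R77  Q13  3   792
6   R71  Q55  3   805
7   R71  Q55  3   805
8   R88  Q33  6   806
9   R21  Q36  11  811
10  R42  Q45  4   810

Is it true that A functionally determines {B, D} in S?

A=R77: rows 1, 5 → {B,D} takes values {(Q46, 806), (Q13, 792)} — violation
A=R42: rows 2, 10 → {B,D} = (Q45, 810), (Q45, 810) ✓
A=R46: rows 3, 4 → {B,D} takes values {(Q49, 794), (Q13, 792)} — violation
A=R71: rows 6, 7 → {B,D} = (Q55, 805), (Q55, 805) ✓
A=R88: row 8 → {B,D} = (Q33, 806) ✓
A=R21: row 9 → {B,D} = (Q36, 811) ✓
Two rows agree on A but differ on {B, D}, so A -> {B, D} does not hold.

No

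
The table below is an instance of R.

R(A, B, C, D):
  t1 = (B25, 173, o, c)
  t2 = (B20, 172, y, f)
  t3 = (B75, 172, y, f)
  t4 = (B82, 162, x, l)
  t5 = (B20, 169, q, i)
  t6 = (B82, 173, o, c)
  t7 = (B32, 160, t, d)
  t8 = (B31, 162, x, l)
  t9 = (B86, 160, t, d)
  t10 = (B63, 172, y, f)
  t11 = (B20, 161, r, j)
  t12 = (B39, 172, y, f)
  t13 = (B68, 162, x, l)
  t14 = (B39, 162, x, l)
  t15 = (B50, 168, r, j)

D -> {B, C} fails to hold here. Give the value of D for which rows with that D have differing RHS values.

j

D=c: rows 1, 6 → {B,C} = (173, o), (173, o) ✓
D=f: rows 2, 3, 10, 12 → {B,C} = (172, y), (172, y), (172, y), (172, y) ✓
D=l: rows 4, 8, 13, 14 → {B,C} = (162, x), (162, x), (162, x), (162, x) ✓
D=i: row 5 → {B,C} = (169, q) ✓
D=d: rows 7, 9 → {B,C} = (160, t), (160, t) ✓
D=j: rows 11, 15 → {B,C} takes values {(161, r), (168, r)} — violation
The only D value with inconsistent RHS is D=j.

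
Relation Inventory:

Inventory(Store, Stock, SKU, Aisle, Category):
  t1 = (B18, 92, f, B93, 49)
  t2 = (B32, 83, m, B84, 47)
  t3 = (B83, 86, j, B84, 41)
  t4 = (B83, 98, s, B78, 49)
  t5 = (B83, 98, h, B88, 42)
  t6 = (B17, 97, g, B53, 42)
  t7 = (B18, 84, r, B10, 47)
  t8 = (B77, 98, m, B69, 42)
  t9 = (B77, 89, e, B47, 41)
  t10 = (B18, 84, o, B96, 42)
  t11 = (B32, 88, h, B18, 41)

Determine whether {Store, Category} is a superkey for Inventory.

Yes

All 11 rows have distinct {Store, Category} values, so {Store, Category} → (all attributes) holds and {Store, Category} is a superkey.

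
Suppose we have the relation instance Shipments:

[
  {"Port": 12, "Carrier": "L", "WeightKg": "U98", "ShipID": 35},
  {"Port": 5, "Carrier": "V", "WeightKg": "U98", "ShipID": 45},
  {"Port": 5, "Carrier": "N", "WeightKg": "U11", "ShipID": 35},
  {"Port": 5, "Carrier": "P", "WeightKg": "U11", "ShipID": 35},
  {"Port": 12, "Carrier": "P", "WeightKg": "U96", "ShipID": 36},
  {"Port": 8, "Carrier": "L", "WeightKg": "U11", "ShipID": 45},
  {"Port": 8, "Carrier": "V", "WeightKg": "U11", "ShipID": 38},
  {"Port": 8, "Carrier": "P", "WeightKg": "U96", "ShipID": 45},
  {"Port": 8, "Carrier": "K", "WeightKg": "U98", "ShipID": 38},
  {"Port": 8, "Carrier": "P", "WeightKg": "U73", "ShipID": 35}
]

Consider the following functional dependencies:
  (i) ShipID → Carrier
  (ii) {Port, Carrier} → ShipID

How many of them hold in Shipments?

0

(i) ShipID → Carrier: ShipID=35: 4 rows → Carrier takes values {L, N, P} — violation; ShipID=45: 3 rows → Carrier takes values {V, L, P} — violation; ShipID=38: 2 rows → Carrier takes values {V, K} — violation — fails.
(ii) {Port, Carrier} → ShipID: (Port=8, Carrier=P): 2 rows → ShipID takes values {45, 35} — violation — fails.
None of the 2 dependencies hold.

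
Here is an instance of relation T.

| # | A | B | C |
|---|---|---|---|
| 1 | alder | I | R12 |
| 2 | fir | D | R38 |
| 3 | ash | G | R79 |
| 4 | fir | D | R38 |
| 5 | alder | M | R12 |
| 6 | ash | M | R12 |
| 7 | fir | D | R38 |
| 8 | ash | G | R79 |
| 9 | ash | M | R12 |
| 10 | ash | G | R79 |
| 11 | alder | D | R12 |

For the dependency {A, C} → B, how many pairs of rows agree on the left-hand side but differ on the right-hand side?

(A=alder, C=R12): violating pairs (1,5), (1,11), (5,11) — 3 pairs.
(A=fir, C=R38): all 3 rows agree on B — 0 pairs.
(A=ash, C=R79): all 3 rows agree on B — 0 pairs.
(A=ash, C=R12): all 2 rows agree on B — 0 pairs.

3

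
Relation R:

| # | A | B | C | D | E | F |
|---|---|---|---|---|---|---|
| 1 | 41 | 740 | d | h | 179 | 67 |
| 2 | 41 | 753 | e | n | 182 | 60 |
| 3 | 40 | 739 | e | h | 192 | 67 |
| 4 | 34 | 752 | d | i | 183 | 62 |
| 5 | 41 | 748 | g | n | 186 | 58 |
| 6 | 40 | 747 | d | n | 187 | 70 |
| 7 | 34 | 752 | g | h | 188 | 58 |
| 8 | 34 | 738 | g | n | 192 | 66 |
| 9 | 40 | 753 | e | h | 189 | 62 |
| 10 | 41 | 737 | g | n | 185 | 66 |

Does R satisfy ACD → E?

No

(A=41, C=d, D=h): row 1 → E = 179 ✓
(A=41, C=e, D=n): row 2 → E = 182 ✓
(A=40, C=e, D=h): rows 3, 9 → E takes values {192, 189} — violation
(A=34, C=d, D=i): row 4 → E = 183 ✓
(A=41, C=g, D=n): rows 5, 10 → E takes values {186, 185} — violation
(A=40, C=d, D=n): row 6 → E = 187 ✓
(A=34, C=g, D=h): row 7 → E = 188 ✓
(A=34, C=g, D=n): row 8 → E = 192 ✓
Two rows agree on ACD but differ on E, so ACD → E does not hold.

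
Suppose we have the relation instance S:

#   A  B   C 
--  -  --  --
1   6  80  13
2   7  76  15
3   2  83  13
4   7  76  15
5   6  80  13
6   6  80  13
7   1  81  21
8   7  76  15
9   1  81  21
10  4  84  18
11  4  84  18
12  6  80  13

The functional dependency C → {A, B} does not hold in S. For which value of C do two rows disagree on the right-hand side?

13

C=13: rows 1, 3, 5, 6, 12 → {A,B} takes values {(6, 80), (2, 83)} — violation
C=15: rows 2, 4, 8 → {A,B} = (7, 76), (7, 76), (7, 76) ✓
C=21: rows 7, 9 → {A,B} = (1, 81), (1, 81) ✓
C=18: rows 10, 11 → {A,B} = (4, 84), (4, 84) ✓
The only C value with inconsistent RHS is C=13.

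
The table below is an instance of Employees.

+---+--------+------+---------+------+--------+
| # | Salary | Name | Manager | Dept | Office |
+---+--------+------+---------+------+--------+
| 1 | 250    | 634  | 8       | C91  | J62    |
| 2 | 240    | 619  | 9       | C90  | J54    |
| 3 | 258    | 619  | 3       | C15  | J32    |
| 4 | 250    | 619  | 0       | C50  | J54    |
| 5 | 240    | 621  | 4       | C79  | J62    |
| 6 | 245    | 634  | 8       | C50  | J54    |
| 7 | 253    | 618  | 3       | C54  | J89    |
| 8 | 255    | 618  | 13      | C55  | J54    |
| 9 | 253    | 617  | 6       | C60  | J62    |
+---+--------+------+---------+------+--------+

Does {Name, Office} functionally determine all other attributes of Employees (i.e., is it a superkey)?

Rows 2 and 4 have the same {Name, Office} value (Name=619, Office=J54) but are distinct tuples, so {Name, Office} does not determine every attribute — not a superkey.

No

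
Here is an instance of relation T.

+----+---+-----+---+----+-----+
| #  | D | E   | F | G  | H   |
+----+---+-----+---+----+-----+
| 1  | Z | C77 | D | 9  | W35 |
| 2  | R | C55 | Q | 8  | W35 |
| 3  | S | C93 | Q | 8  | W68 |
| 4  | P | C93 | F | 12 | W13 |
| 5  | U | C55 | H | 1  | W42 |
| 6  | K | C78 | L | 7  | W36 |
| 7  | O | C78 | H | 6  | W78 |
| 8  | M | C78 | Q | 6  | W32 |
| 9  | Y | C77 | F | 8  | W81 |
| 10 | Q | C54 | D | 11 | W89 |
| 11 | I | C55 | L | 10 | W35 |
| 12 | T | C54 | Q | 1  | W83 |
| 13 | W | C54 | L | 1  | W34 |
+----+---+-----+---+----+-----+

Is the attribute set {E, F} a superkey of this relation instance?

All 13 rows have distinct {E, F} values, so {E, F} → (all attributes) holds and {E, F} is a superkey.

Yes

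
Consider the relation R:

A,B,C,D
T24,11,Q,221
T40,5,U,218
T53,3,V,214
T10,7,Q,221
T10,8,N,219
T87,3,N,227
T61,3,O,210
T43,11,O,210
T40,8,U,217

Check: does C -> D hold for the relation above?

No

C=Q: 2 rows → D = 221, 221 ✓
C=U: 2 rows → D takes values {218, 217} — violation
C=V: 1 row → D = 214 ✓
C=N: 2 rows → D takes values {219, 227} — violation
C=O: 2 rows → D = 210, 210 ✓
Two rows agree on C but differ on D, so C -> D does not hold.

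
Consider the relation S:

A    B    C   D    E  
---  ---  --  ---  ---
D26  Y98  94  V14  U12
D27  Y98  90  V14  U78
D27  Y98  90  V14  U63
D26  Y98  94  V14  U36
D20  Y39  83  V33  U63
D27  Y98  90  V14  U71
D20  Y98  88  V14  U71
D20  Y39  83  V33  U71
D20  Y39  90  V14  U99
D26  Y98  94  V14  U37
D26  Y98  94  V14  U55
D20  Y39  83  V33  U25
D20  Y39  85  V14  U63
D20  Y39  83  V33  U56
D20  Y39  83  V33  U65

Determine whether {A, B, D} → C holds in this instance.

(A=D26, B=Y98, D=V14): 4 rows → C = 94, 94, 94, 94 ✓
(A=D27, B=Y98, D=V14): 3 rows → C = 90, 90, 90 ✓
(A=D20, B=Y39, D=V33): 5 rows → C = 83, 83, 83, 83, 83 ✓
(A=D20, B=Y98, D=V14): 1 row → C = 88 ✓
(A=D20, B=Y39, D=V14): 2 rows → C takes values {90, 85} — violation
Two rows agree on {A, B, D} but differ on C, so {A, B, D} → C does not hold.

No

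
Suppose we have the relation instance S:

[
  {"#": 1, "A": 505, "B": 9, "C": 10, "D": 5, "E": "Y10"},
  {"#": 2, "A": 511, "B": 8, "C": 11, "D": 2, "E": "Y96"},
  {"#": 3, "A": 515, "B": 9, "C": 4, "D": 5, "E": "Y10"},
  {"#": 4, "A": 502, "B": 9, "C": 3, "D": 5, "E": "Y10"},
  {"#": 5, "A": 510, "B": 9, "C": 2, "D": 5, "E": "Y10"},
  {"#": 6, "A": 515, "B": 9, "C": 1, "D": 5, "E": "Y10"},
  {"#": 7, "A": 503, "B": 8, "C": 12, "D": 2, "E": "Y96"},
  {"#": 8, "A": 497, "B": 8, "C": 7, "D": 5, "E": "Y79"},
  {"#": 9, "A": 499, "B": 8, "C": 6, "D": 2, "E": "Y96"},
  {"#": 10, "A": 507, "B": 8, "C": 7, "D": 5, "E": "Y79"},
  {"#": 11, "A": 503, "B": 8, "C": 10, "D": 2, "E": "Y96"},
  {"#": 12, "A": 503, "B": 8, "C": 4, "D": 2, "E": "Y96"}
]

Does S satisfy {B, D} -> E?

(B=9, D=5): rows 1, 3, 4, 5, 6 → E = Y10, Y10, Y10, Y10, Y10 ✓
(B=8, D=2): rows 2, 7, 9, 11, 12 → E = Y96, Y96, Y96, Y96, Y96 ✓
(B=8, D=5): rows 8, 10 → E = Y79, Y79 ✓
Every {B, D} value is associated with a single E value, so {B, D} -> E holds.

Yes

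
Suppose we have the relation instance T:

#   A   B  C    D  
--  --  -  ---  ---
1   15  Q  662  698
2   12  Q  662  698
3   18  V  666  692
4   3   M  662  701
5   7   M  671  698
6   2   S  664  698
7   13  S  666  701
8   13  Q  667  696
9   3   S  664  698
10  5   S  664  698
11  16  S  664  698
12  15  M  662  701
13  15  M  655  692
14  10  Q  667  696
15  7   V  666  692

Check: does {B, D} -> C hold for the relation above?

Yes

(B=Q, D=698): rows 1, 2 → C = 662, 662 ✓
(B=V, D=692): rows 3, 15 → C = 666, 666 ✓
(B=M, D=701): rows 4, 12 → C = 662, 662 ✓
(B=M, D=698): row 5 → C = 671 ✓
(B=S, D=698): rows 6, 9, 10, 11 → C = 664, 664, 664, 664 ✓
(B=S, D=701): row 7 → C = 666 ✓
(B=Q, D=696): rows 8, 14 → C = 667, 667 ✓
(B=M, D=692): row 13 → C = 655 ✓
Every {B, D} value is associated with a single C value, so {B, D} -> C holds.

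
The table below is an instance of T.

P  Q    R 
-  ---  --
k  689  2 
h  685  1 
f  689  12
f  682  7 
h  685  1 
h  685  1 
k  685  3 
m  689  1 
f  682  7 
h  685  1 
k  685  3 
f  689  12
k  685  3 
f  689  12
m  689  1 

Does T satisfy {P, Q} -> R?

Yes

(P=k, Q=689): 1 row → R = 2 ✓
(P=h, Q=685): 4 rows → R = 1, 1, 1, 1 ✓
(P=f, Q=689): 3 rows → R = 12, 12, 12 ✓
(P=f, Q=682): 2 rows → R = 7, 7 ✓
(P=k, Q=685): 3 rows → R = 3, 3, 3 ✓
(P=m, Q=689): 2 rows → R = 1, 1 ✓
Every {P, Q} value is associated with a single R value, so {P, Q} -> R holds.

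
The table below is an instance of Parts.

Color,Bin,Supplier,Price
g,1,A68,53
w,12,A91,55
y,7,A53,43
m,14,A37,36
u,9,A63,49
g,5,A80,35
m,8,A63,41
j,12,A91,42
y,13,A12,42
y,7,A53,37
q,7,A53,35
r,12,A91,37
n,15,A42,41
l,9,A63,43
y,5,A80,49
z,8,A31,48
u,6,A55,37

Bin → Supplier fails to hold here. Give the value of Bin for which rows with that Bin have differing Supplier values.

Bin=1: 1 row → Supplier = A68 ✓
Bin=12: 3 rows → Supplier = A91, A91, A91 ✓
Bin=7: 3 rows → Supplier = A53, A53, A53 ✓
Bin=14: 1 row → Supplier = A37 ✓
Bin=9: 2 rows → Supplier = A63, A63 ✓
Bin=5: 2 rows → Supplier = A80, A80 ✓
Bin=8: 2 rows → Supplier takes values {A63, A31} — violation
Bin=13: 1 row → Supplier = A12 ✓
Bin=15: 1 row → Supplier = A42 ✓
Bin=6: 1 row → Supplier = A55 ✓
The only Bin value with inconsistent Supplier is Bin=8.

8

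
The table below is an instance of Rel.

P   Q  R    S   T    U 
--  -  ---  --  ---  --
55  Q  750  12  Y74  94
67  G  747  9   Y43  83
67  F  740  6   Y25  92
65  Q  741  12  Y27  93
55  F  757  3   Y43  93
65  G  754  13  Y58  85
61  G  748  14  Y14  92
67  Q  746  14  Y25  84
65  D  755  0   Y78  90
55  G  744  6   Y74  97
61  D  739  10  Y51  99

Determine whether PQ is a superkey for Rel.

All 11 rows have distinct PQ values, so PQ → (all attributes) holds and PQ is a superkey.

Yes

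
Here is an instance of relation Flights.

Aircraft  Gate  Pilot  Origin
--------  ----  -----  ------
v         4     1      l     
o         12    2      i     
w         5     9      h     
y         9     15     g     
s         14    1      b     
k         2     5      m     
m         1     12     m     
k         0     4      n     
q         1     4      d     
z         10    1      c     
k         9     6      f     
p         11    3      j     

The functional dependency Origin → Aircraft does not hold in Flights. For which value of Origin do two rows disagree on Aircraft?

m

Origin=l: 1 row → Aircraft = v ✓
Origin=i: 1 row → Aircraft = o ✓
Origin=h: 1 row → Aircraft = w ✓
Origin=g: 1 row → Aircraft = y ✓
Origin=b: 1 row → Aircraft = s ✓
Origin=m: 2 rows → Aircraft takes values {k, m} — violation
Origin=n: 1 row → Aircraft = k ✓
Origin=d: 1 row → Aircraft = q ✓
Origin=c: 1 row → Aircraft = z ✓
Origin=f: 1 row → Aircraft = k ✓
Origin=j: 1 row → Aircraft = p ✓
The only Origin value with inconsistent Aircraft is Origin=m.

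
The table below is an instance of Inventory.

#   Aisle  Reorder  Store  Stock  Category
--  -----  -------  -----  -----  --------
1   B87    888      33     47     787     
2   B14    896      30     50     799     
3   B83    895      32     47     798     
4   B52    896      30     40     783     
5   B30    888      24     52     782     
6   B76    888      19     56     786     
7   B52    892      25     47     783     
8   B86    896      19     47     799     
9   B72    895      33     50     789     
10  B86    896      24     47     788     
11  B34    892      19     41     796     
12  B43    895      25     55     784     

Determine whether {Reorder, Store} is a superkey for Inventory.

No

Rows 2 and 4 have the same {Reorder, Store} value (Reorder=896, Store=30) but are distinct tuples, so {Reorder, Store} does not determine every attribute — not a superkey.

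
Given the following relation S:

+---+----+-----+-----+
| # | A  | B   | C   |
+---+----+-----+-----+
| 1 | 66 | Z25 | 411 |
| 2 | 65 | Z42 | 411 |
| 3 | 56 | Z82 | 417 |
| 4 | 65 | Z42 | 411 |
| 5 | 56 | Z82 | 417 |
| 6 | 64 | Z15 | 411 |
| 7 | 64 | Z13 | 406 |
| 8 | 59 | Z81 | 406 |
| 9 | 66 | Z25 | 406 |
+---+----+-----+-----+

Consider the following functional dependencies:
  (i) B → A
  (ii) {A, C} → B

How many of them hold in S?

(i) B → A: every LHS value maps to a single RHS value — holds.
(ii) {A, C} → B: every LHS value maps to a single RHS value — holds.
2 of the 2 dependencies hold.

2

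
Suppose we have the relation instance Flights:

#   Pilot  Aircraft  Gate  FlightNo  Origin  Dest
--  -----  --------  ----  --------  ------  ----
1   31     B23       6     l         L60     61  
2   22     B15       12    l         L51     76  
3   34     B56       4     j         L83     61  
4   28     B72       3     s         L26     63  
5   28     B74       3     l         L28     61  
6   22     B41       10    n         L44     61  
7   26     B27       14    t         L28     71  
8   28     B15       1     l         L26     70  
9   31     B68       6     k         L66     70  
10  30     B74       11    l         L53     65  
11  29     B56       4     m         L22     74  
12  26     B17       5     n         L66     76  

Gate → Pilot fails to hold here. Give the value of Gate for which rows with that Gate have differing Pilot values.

Gate=6: rows 1, 9 → Pilot = 31, 31 ✓
Gate=12: row 2 → Pilot = 22 ✓
Gate=4: rows 3, 11 → Pilot takes values {34, 29} — violation
Gate=3: rows 4, 5 → Pilot = 28, 28 ✓
Gate=10: row 6 → Pilot = 22 ✓
Gate=14: row 7 → Pilot = 26 ✓
Gate=1: row 8 → Pilot = 28 ✓
Gate=11: row 10 → Pilot = 30 ✓
Gate=5: row 12 → Pilot = 26 ✓
The only Gate value with inconsistent Pilot is Gate=4.

4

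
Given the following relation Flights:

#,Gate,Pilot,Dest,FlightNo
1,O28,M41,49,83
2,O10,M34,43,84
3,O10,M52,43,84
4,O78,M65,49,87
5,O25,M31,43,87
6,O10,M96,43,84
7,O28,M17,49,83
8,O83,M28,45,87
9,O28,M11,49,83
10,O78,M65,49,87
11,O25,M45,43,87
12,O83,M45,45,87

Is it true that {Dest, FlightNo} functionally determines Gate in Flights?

Yes

(Dest=49, FlightNo=83): rows 1, 7, 9 → Gate = O28, O28, O28 ✓
(Dest=43, FlightNo=84): rows 2, 3, 6 → Gate = O10, O10, O10 ✓
(Dest=49, FlightNo=87): rows 4, 10 → Gate = O78, O78 ✓
(Dest=43, FlightNo=87): rows 5, 11 → Gate = O25, O25 ✓
(Dest=45, FlightNo=87): rows 8, 12 → Gate = O83, O83 ✓
Every {Dest, FlightNo} value is associated with a single Gate value, so {Dest, FlightNo} → Gate holds.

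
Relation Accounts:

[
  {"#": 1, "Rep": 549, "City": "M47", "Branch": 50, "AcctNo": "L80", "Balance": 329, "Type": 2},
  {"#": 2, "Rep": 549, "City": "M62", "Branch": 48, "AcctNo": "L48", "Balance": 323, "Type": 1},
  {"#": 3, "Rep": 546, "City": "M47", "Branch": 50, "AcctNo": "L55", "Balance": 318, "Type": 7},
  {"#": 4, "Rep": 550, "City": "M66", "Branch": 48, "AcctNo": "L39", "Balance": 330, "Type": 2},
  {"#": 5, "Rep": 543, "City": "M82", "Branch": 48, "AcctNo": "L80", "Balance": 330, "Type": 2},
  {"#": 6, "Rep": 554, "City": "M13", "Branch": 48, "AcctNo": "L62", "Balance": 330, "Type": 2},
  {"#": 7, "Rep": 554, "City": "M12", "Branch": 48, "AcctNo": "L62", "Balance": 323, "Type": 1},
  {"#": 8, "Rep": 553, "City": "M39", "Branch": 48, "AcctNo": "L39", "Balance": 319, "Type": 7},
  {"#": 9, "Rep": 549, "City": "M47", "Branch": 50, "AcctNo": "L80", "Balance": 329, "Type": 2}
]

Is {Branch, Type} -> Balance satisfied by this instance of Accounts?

(Branch=50, Type=2): rows 1, 9 → Balance = 329, 329 ✓
(Branch=48, Type=1): rows 2, 7 → Balance = 323, 323 ✓
(Branch=50, Type=7): row 3 → Balance = 318 ✓
(Branch=48, Type=2): rows 4, 5, 6 → Balance = 330, 330, 330 ✓
(Branch=48, Type=7): row 8 → Balance = 319 ✓
Every {Branch, Type} value is associated with a single Balance value, so {Branch, Type} -> Balance holds.

Yes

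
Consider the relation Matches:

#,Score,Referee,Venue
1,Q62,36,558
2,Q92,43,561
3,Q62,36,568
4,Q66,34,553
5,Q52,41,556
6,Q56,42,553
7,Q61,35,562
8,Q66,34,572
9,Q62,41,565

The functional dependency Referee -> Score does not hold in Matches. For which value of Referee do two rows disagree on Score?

41

Referee=36: rows 1, 3 → Score = Q62, Q62 ✓
Referee=43: row 2 → Score = Q92 ✓
Referee=34: rows 4, 8 → Score = Q66, Q66 ✓
Referee=41: rows 5, 9 → Score takes values {Q52, Q62} — violation
Referee=42: row 6 → Score = Q56 ✓
Referee=35: row 7 → Score = Q61 ✓
The only Referee value with inconsistent Score is Referee=41.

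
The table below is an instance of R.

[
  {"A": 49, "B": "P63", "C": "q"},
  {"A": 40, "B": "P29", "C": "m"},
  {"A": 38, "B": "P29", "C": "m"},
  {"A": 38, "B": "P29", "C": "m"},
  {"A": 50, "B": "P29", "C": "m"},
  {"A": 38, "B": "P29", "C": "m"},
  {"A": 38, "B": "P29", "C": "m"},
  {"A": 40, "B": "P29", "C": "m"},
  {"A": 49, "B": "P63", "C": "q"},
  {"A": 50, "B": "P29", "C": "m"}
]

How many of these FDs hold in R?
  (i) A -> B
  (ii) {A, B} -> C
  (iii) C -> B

3

(i) A -> B: every LHS value maps to a single RHS value — holds.
(ii) {A, B} -> C: every LHS value maps to a single RHS value — holds.
(iii) C -> B: every LHS value maps to a single RHS value — holds.
3 of the 3 dependencies hold.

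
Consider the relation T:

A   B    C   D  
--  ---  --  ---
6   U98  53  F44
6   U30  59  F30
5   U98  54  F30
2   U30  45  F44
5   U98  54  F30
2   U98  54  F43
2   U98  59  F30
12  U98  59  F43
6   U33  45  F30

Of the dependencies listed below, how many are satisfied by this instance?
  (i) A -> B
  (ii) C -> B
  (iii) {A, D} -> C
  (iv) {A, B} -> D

(i) A -> B: A=6: 3 rows → B takes values {U98, U30, U33} — violation; A=2: 3 rows → B takes values {U30, U98} — violation — fails.
(ii) C -> B: C=59: 3 rows → B takes values {U30, U98} — violation; C=45: 2 rows → B takes values {U30, U33} — violation — fails.
(iii) {A, D} -> C: (A=6, D=F30): 2 rows → C takes values {59, 45} — violation — fails.
(iv) {A, B} -> D: (A=2, B=U98): 2 rows → D takes values {F43, F30} — violation — fails.
None of the 4 dependencies hold.

0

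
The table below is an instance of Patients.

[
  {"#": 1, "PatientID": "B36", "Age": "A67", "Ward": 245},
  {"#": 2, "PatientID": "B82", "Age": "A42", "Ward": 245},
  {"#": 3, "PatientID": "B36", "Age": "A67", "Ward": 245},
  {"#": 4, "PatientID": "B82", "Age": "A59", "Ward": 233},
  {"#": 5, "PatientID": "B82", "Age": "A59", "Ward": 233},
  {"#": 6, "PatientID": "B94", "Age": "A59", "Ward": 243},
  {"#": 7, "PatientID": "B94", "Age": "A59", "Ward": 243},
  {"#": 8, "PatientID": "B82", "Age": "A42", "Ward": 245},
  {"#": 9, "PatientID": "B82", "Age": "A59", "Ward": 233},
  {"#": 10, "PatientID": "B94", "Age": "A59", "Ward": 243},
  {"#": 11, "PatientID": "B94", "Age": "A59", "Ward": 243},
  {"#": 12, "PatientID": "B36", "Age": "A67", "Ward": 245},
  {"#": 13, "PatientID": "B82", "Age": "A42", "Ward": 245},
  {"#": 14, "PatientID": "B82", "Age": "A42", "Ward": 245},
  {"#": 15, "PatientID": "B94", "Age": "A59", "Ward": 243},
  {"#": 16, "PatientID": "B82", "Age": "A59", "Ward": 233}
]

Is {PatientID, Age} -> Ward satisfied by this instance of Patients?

(PatientID=B36, Age=A67): rows 1, 3, 12 → Ward = 245, 245, 245 ✓
(PatientID=B82, Age=A42): rows 2, 8, 13, 14 → Ward = 245, 245, 245, 245 ✓
(PatientID=B82, Age=A59): rows 4, 5, 9, 16 → Ward = 233, 233, 233, 233 ✓
(PatientID=B94, Age=A59): rows 6, 7, 10, 11, 15 → Ward = 243, 243, 243, 243, 243 ✓
Every {PatientID, Age} value is associated with a single Ward value, so {PatientID, Age} -> Ward holds.

Yes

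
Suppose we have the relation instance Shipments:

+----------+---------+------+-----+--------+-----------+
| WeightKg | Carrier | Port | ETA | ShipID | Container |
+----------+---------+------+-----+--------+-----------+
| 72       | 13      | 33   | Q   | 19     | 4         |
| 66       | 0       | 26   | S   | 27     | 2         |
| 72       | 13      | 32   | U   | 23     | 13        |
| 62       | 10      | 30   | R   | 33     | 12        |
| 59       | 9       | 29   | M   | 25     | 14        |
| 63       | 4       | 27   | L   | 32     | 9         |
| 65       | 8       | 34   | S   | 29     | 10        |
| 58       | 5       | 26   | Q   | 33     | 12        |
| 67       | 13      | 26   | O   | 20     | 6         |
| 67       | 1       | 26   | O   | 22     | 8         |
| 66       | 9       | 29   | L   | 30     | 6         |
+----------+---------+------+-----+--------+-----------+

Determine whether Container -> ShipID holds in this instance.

Container=4: 1 row → ShipID = 19 ✓
Container=2: 1 row → ShipID = 27 ✓
Container=13: 1 row → ShipID = 23 ✓
Container=12: 2 rows → ShipID = 33, 33 ✓
Container=14: 1 row → ShipID = 25 ✓
Container=9: 1 row → ShipID = 32 ✓
Container=10: 1 row → ShipID = 29 ✓
Container=6: 2 rows → ShipID takes values {20, 30} — violation
Container=8: 1 row → ShipID = 22 ✓
Two rows agree on Container but differ on ShipID, so Container -> ShipID does not hold.

No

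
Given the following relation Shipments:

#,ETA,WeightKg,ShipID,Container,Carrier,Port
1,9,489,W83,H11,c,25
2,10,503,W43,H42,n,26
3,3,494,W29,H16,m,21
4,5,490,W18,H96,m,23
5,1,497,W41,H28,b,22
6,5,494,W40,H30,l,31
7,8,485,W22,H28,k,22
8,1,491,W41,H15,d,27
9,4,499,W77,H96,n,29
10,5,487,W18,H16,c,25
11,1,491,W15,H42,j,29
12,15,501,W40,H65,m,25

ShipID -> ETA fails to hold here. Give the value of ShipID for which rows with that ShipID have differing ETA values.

ShipID=W83: row 1 → ETA = 9 ✓
ShipID=W43: row 2 → ETA = 10 ✓
ShipID=W29: row 3 → ETA = 3 ✓
ShipID=W18: rows 4, 10 → ETA = 5, 5 ✓
ShipID=W41: rows 5, 8 → ETA = 1, 1 ✓
ShipID=W40: rows 6, 12 → ETA takes values {5, 15} — violation
ShipID=W22: row 7 → ETA = 8 ✓
ShipID=W77: row 9 → ETA = 4 ✓
ShipID=W15: row 11 → ETA = 1 ✓
The only ShipID value with inconsistent ETA is ShipID=W40.

W40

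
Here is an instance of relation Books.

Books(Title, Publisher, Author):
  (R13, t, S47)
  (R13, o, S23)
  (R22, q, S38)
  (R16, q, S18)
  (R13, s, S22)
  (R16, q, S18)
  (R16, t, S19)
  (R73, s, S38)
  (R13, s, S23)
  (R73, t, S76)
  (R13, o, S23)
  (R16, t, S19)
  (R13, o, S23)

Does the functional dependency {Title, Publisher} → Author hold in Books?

No

(Title=R13, Publisher=t): 1 row → Author = S47 ✓
(Title=R13, Publisher=o): 3 rows → Author = S23, S23, S23 ✓
(Title=R22, Publisher=q): 1 row → Author = S38 ✓
(Title=R16, Publisher=q): 2 rows → Author = S18, S18 ✓
(Title=R13, Publisher=s): 2 rows → Author takes values {S22, S23} — violation
(Title=R16, Publisher=t): 2 rows → Author = S19, S19 ✓
(Title=R73, Publisher=s): 1 row → Author = S38 ✓
(Title=R73, Publisher=t): 1 row → Author = S76 ✓
Two rows agree on {Title, Publisher} but differ on Author, so {Title, Publisher} → Author does not hold.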